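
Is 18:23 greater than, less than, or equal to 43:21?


18/23 = 0.7826
43/21 = 2.0476
0.7826 < 2.0476, so 18:23 is less
= less than

less than


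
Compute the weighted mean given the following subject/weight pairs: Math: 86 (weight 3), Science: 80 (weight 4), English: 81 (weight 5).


Numerator = 86×3 + 80×4 + 81×5
= 258 + 320 + 405
= 983
Total weight = 12
Weighted avg = 983/12
= 81.92

81.92


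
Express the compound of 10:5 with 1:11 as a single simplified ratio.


Compound ratio = (10×1) : (5×11)
= 10:55
GCD = 5
= 2:11

2:11


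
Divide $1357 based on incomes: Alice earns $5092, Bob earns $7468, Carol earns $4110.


Total income = 5092 + 7468 + 4110 = $16670
Alice: $1357 × 5092/16670 = $414.51
Bob: $1357 × 7468/16670 = $607.92
Carol: $1357 × 4110/16670 = $334.57
= Alice: $414.51, Bob: $607.92, Carol: $334.57

Alice: $414.51, Bob: $607.92, Carol: $334.57


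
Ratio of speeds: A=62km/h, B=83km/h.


Ratio = 62:83
GCD = 1
Simplified = 62:83
Time ratio (same distance) = 83:62
Speed ratio = 62:83

62:83


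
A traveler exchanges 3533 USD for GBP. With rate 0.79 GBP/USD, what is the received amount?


Amount × rate = 3533 × 0.79
= 2791.07 GBP

2791.07 GBP


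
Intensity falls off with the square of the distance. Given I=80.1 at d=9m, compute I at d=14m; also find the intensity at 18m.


I₁d₁² = I₂d₂²
I at 14m = 80.1 × (9/14)² = 80.1 × 81/196 = 6488.1/196 ≈ 33.1026
I at 18m = 80.1 × (9/18)² = 80.1 × 81/324 = 6488.1/324 = 20.0250
= 33.1026 and 20.0250

33.1026 and 20.0250


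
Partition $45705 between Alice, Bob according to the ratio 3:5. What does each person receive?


Total parts = 3 + 5 = 8
Alice: 45705 × 3/8 = 17139.38
Bob: 45705 × 5/8 = 28565.63
= Alice: $17139.38, Bob: $28565.63

Alice: $17139.38, Bob: $28565.63


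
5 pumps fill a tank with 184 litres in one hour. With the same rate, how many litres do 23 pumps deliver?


Direct proportion: y/x = constant
k = 184/5 = 36.8000
y₂ = k × 23 = 184 × 23 / 5 = 4232/5
= 846.40

846.40


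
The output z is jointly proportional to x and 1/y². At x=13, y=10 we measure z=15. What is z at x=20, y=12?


z = k·x/y²
Solve for k using the known point: k = z·y²/x = 15×100/13 = 1500/13 ≈ 115.3846
Now evaluate at x=20, y=12:
z = k × 20 / 144 = (1500 × 20) / (13 × 144) = 30000/1872
≈ 16.0256

16.0256


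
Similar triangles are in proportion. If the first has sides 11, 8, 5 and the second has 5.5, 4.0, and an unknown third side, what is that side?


Scale factor = 5.5/11 = 0.5
Missing side = 5 × 0.5
= 2.5

2.5


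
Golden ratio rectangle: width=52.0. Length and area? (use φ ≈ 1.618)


φ = (1 + √5) / 2 ≈ 1.618
Length = width × φ = 52.0 × 1.618 = 84.136
≈ 84.14
Area = width × length = 52.0 × 84.136 = 4375.072 ≈ 4375.07
= Length: 84.14, Area: 4375.07

Length: 84.14, Area: 4375.07


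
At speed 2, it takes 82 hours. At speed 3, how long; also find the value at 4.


Inverse proportion: x × y = constant
k = 2 × 82 = 164
At x=3: k/3 = 54.67
At x=4: k/4 = 41.00
= 54.67 and 41.00

54.67 and 41.00


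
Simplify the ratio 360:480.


GCD(360, 480) = 120
360/120 : 480/120
= 3:4

3:4


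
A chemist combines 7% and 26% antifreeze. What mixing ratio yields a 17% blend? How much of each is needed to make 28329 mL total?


Let x parts of 7% mix with y parts of 26%.
7x + 26y = 17(x + y)
7x + 26y = 17x + 17y
x(7 - 17) = y(17 - 26)
x/y = (26 - 17)/(17 - 7) = 9/10
Simplify: 9:10
Total parts = 19; one part = 28329/19 = 1491.00 mL
7% solution: 9×1491.00 = 13419.00 mL
26% solution: 10×1491.00 = 14910.00 mL
= ratio 9:10; 13419.00 mL and 14910.00 mL

ratio 9:10; 13419.00 mL and 14910.00 mL


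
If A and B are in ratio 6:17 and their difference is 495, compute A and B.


Let A = 6k, B = 17k.
17k - 6k = 495
11k = 495 → k = 495/11 = 45
A = 6×45 = 270, B = 17×45 = 765
= A = 270, B = 765

A = 270, B = 765


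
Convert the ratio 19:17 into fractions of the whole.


Total parts = 19 + 17 = 36
First part: 19/36 = 19/36
Second part: 17/36 = 17/36
= 19/36 and 17/36

19/36 and 17/36


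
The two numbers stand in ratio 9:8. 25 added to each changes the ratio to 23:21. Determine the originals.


Let A = 9k, B = 8k.
(9k + 25) / (8k + 25) = 23/21
Cross-multiply: 21(9k + 25) = 23(8k + 25)
189k + 525 = 184k + 575
189k - 184k = 575 - 525
5k = 50
k = 50/5 = 10
A = 9×10 = 90, B = 8×10 = 80
= A = 90, B = 80

A = 90, B = 80


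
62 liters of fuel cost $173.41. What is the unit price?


Unit rate = total / quantity
= 173.41 / 62
= $2.80 per unit

$2.80 per unit


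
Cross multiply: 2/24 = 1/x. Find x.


Cross multiply: 2 × x = 24 × 1
2x = 24
x = 24 / 2
= 12.00

12.00


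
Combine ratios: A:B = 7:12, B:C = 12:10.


Match B: multiply A:B by 12 → 84:144
Multiply B:C by 12 → 144:120
Combined: 84:144:120
GCD = 12
= 7:12:10

7:12:10


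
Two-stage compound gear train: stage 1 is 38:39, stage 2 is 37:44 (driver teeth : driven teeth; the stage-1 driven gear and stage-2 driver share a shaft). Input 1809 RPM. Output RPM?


Stage 1: RPM_B = RPM_A × t_A/t_B = 1809 × 38/39 = 68742/39 ≈ 1762.62
B and C share a shaft → RPM_C = RPM_B
Stage 2: RPM_D = RPM_C × t_C/t_D = RPM_A × (t_A×t_C)/(t_B×t_D)
Overall ratio = (38×37)/(39×44) = 1406/1716
RPM_D = 1809 × 1406/1716 = 2543454/1716
≈ 1482.20 RPM

1482.20 RPM


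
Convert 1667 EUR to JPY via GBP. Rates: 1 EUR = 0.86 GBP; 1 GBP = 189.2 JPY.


Step 1: 1667 EUR × 0.86 = 1433.62 GBP
Step 2: 1433.62 GBP × 189.2 = 271240.90 JPY
Implied rate EUR→JPY = 0.86 × 189.2 = 162.7120
= 271240.90 JPY

271240.90 JPY


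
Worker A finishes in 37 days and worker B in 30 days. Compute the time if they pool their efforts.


Rate of A = 1/37 per day
Rate of B = 1/30 per day
Combined rate = 1/37 + 1/30 = 67/1110 ≈ 0.0604 per day
Days = 1 / combined rate = 1110/67
≈ 16.57 days

16.57 days


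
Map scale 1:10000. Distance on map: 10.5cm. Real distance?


Real distance = map distance × scale
= 10.5cm × 10000
= 105000 cm = 1050.0 m
= 1.050 km

1.050 km


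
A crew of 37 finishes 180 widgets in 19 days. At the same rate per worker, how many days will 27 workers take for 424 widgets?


Days ∝ work / workers, so d₂ = d₁ × (m₁/m₂) × (w₂/w₁)
Workers factor (inverse): 37/27 ≈ 1.3704
Work factor (direct): 424/180 ≈ 2.3556
d₂ = 19 × 37/27 × 424/180 = (19 × 37 × 424) / (27 × 180) = 298072/4860
≈ 61.33 days

61.33 days


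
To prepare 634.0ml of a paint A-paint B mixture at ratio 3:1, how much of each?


Total parts = 3 + 1 = 4
paint A: 634.0 × 3/4 = 475.5ml
paint B: 634.0 × 1/4 = 158.5ml
= 475.5ml and 158.5ml

475.5ml and 158.5ml


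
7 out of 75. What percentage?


Percentage = (part / whole) × 100
= (7 / 75) × 100
≈ 9.33%

9.33%


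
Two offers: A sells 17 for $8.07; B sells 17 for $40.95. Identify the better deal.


Deal A: $8.07/17 = $0.4747/unit
Deal B: $40.95/17 = $2.4088/unit
A is cheaper per unit
= Deal A

Deal A


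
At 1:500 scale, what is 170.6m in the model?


Model size = real / scale
= 170.6 / 500
= 0.3412 m

0.3412 m


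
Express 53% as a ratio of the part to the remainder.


53% means 53 parts out of 100; remainder = 47
Part : remainder = 53:47
GCD = 1
= 53:47

53:47


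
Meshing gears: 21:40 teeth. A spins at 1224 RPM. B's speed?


Gear ratio = 21:40 = 21:40
RPM_B = RPM_A × (teeth_A / teeth_B)
= 1224 × (21/40)
= 642.6 RPM

642.6 RPM


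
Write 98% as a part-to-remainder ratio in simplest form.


98% means 98 parts out of 100; remainder = 2
Part : remainder = 98:2
GCD = 2
= 49:1

49:1


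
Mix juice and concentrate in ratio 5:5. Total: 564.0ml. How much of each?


Total parts = 5 + 5 = 10
juice: 564.0 × 5/10 = 282.0ml
concentrate: 564.0 × 5/10 = 282.0ml
= 282.0ml and 282.0ml

282.0ml and 282.0ml


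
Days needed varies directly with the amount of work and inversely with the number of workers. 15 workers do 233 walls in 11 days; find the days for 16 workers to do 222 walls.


Days ∝ work / workers, so d₂ = d₁ × (m₁/m₂) × (w₂/w₁)
Workers factor (inverse): 15/16 = 0.9375
Work factor (direct): 222/233 ≈ 0.9528
d₂ = 11 × 15/16 × 222/233 = (11 × 15 × 222) / (16 × 233) = 36630/3728
≈ 9.83 days

9.83 days


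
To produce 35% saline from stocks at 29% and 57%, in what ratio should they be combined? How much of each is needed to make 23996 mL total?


Let x parts of 29% mix with y parts of 57%.
29x + 57y = 35(x + y)
29x + 57y = 35x + 35y
x(29 - 35) = y(35 - 57)
x/y = (57 - 35)/(35 - 29) = 22/6
Simplify: 11:3
Total parts = 14; one part = 23996/14 = 1714.00 mL
29% solution: 11×1714.00 = 18854.00 mL
57% solution: 3×1714.00 = 5142.00 mL
= ratio 11:3; 18854.00 mL and 5142.00 mL

ratio 11:3; 18854.00 mL and 5142.00 mL


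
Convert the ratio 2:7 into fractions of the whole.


Total parts = 2 + 7 = 9
First part: 2/9 = 2/9
Second part: 7/9 = 7/9
= 2/9 and 7/9

2/9 and 7/9


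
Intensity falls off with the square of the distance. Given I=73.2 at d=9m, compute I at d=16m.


I₁d₁² = I₂d₂²
I₂ = I₁ × (d₁/d₂)²
= 73.2 × (9/16)²
= 73.2 × 81/256
= 5929.2/256
≈ 23.1609

23.1609


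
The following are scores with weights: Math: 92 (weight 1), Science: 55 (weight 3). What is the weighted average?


Numerator = 92×1 + 55×3
= 92 + 165
= 257
Total weight = 4
Weighted avg = 257/4
= 64.25

64.25


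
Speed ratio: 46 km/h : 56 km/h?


Ratio = 46:56
GCD = 2
Simplified = 23:28
Time ratio (same distance) = 28:23
Speed ratio = 23:28

23:28


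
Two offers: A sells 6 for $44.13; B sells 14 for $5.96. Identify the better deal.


Deal A: $44.13/6 = $7.3550/unit
Deal B: $5.96/14 = $0.4257/unit
B is cheaper per unit
= Deal B

Deal B


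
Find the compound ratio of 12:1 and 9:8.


Compound ratio = (12×9) : (1×8)
= 108:8
GCD = 4
= 27:2

27:2


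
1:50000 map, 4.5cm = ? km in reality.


Real distance = map distance × scale
= 4.5cm × 50000
= 225000 cm = 2250.0 m
= 2.250 km

2.250 km


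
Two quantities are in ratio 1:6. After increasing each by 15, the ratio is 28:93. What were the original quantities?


Let A = 1k, B = 6k.
(1k + 15) / (6k + 15) = 28/93
Cross-multiply: 93(1k + 15) = 28(6k + 15)
93k + 1395 = 168k + 420
93k - 168k = 420 - 1395
-75k = -975
k = -975/-75 = 13
A = 1×13 = 13, B = 6×13 = 78
= A = 13, B = 78

A = 13, B = 78


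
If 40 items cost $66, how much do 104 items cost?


Direct proportion: y/x = constant
k = 66/40 = 1.6500
y₂ = k × 104 = 66 × 104 / 40 = 6864/40
= 171.60

171.60


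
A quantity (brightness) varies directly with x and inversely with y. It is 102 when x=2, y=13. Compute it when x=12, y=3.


z = k·x/y
Solve for k using the known point: k = z·y/x = 102×13/2 = 1326/2 = 663.0000
Now evaluate at x=12, y=3:
z = k × 12 / 3 = (1326 × 12) / (2 × 3) = 15912/6
= 2652.0000

2652.0000


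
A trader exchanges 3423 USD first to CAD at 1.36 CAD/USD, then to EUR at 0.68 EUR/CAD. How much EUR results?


Step 1: 3423 USD × 1.36 = 4655.28 CAD
Step 2: 4655.28 CAD × 0.68 = 3165.59 EUR
Implied rate USD→EUR = 1.36 × 0.68 = 0.9248
= 3165.59 EUR

3165.59 EUR


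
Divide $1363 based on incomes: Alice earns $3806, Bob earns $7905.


Total income = 3806 + 7905 = $11711
Alice: $1363 × 3806/11711 = $442.97
Bob: $1363 × 7905/11711 = $920.03
= Alice: $442.97, Bob: $920.03

Alice: $442.97, Bob: $920.03


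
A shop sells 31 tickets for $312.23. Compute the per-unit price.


Unit rate = total / quantity
= 312.23 / 31
= $10.07 per unit

$10.07 per unit


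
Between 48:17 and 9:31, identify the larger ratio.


48/17 = 2.8235
9/31 = 0.2903
2.8235 > 0.2903, so 48:17 is greater
= 48:17

48:17


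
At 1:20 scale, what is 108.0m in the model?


Model size = real / scale
= 108.0 / 20
= 5.4000 m

5.4000 m


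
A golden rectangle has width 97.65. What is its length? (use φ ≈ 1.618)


φ = (1 + √5) / 2 ≈ 1.618
Length = width × φ = 97.65 × 1.618 = 157.9977
≈ 158.00

158.00


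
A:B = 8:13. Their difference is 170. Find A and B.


Let A = 8k, B = 13k.
13k - 8k = 170
5k = 170 → k = 170/5 = 34
A = 8×34 = 272, B = 13×34 = 442
= A = 272, B = 442

A = 272, B = 442


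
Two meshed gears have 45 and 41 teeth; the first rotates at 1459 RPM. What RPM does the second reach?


Gear ratio = 45:41 = 45:41
RPM_B = RPM_A × (teeth_A / teeth_B)
= 1459 × (45/41)
= 1601.3 RPM

1601.3 RPM


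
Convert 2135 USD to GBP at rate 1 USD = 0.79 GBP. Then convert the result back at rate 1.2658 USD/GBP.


Amount × rate = 2135 × 0.79 = 1686.65 GBP
Round-trip: 1686.65 × 1.2658 = 2134.96 USD
= 1686.65 GBP, then 2134.96 USD

1686.65 GBP, then 2134.96 USD


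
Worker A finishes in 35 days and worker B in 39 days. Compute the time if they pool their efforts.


Rate of A = 1/35 per day
Rate of B = 1/39 per day
Combined rate = 1/35 + 1/39 = 74/1365 ≈ 0.0542 per day
Days = 1 / combined rate = 1365/74
≈ 18.45 days

18.45 days


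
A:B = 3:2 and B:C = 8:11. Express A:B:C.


Match B: multiply A:B by 8 → 24:16
Multiply B:C by 2 → 16:22
Combined: 24:16:22
GCD = 2
= 12:8:11

12:8:11


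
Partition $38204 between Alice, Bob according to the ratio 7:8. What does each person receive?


Total parts = 7 + 8 = 15
Alice: 38204 × 7/15 = 17828.53
Bob: 38204 × 8/15 = 20375.47
= Alice: $17828.53, Bob: $20375.47

Alice: $17828.53, Bob: $20375.47


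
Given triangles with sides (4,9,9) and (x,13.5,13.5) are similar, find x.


Scale factor = 13.5/9 = 1.5
Missing side = 4 × 1.5
= 6.0

6.0


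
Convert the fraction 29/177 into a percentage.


Percentage = (part / whole) × 100
= (29 / 177) × 100
≈ 16.38%

16.38%


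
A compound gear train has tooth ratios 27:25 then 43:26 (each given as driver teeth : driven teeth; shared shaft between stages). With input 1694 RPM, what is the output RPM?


Stage 1: RPM_B = RPM_A × t_A/t_B = 1694 × 27/25 = 45738/25 = 1829.52
B and C share a shaft → RPM_C = RPM_B
Stage 2: RPM_D = RPM_C × t_C/t_D = RPM_A × (t_A×t_C)/(t_B×t_D)
Overall ratio = (27×43)/(25×26) = 1161/650
RPM_D = 1694 × 1161/650 = 1966734/650
≈ 3025.74 RPM

3025.74 RPM


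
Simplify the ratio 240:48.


GCD(240, 48) = 48
240/48 : 48/48
= 5:1

5:1


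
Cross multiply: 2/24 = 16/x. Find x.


Cross multiply: 2 × x = 24 × 16
2x = 384
x = 384 / 2
= 192.00

192.00


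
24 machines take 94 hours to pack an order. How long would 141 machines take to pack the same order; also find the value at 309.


Inverse proportion: x × y = constant
k = 24 × 94 = 2256
At x=141: k/141 = 16.00
At x=309: k/309 = 7.30
= 16.00 and 7.30

16.00 and 7.30


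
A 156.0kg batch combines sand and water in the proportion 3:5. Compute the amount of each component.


Total parts = 3 + 5 = 8
sand: 156.0 × 3/8 = 58.5kg
water: 156.0 × 5/8 = 97.5kg
= 58.5kg and 97.5kg

58.5kg and 97.5kg


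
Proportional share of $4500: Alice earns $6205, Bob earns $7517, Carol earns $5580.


Total income = 6205 + 7517 + 5580 = $19302
Alice: $4500 × 6205/19302 = $1446.61
Bob: $4500 × 7517/19302 = $1752.49
Carol: $4500 × 5580/19302 = $1300.90
= Alice: $1446.61, Bob: $1752.49, Carol: $1300.90

Alice: $1446.61, Bob: $1752.49, Carol: $1300.90


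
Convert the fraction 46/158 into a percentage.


Percentage = (part / whole) × 100
= (46 / 158) × 100
≈ 29.11%

29.11%


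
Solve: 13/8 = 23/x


Cross multiply: 13 × x = 8 × 23
13x = 184
x = 184 / 13
= 14.15

14.15


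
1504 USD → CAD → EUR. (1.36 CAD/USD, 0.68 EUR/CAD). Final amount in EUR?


Step 1: 1504 USD × 1.36 = 2045.44 CAD
Step 2: 2045.44 CAD × 0.68 = 1390.90 EUR
Implied rate USD→EUR = 1.36 × 0.68 = 0.9248
= 1390.90 EUR

1390.90 EUR


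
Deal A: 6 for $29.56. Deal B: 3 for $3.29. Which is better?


Deal A: $29.56/6 = $4.9267/unit
Deal B: $3.29/3 = $1.0967/unit
B is cheaper per unit
= Deal B

Deal B


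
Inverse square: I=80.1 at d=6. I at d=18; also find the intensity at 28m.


I₁d₁² = I₂d₂²
I at 18m = 80.1 × (6/18)² = 80.1 × 36/324 = 2883.6/324 = 8.9000
I at 28m = 80.1 × (6/28)² = 80.1 × 36/784 = 2883.6/784 ≈ 3.6781
= 8.9000 and 3.6781

8.9000 and 3.6781


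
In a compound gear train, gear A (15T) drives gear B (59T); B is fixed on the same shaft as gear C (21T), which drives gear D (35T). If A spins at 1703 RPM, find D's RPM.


Stage 1: RPM_B = RPM_A × t_A/t_B = 1703 × 15/59 = 25545/59 ≈ 432.97
B and C share a shaft → RPM_C = RPM_B
Stage 2: RPM_D = RPM_C × t_C/t_D = RPM_A × (t_A×t_C)/(t_B×t_D)
Overall ratio = (15×21)/(59×35) = 315/2065
RPM_D = 1703 × 315/2065 = 536445/2065
≈ 259.78 RPM

259.78 RPM


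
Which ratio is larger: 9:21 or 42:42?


9/21 = 0.4286
42/42 = 1.0000
0.4286 < 1.0000, so 9:21 is less
= 42:42

42:42


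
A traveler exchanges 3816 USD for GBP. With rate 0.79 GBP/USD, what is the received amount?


Amount × rate = 3816 × 0.79
= 3014.64 GBP

3014.64 GBP


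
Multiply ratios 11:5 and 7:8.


Compound ratio = (11×7) : (5×8)
= 77:40
GCD = 1
= 77:40

77:40


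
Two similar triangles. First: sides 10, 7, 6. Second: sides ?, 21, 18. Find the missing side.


Scale factor = 21/7 = 3
Missing side = 10 × 3
= 30.0

30.0


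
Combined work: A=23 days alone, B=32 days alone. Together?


Rate of A = 1/23 per day
Rate of B = 1/32 per day
Combined rate = 1/23 + 1/32 = 55/736 ≈ 0.0747 per day
Days = 1 / combined rate = 736/55
≈ 13.38 days

13.38 days


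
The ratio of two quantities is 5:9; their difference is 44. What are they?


Let A = 5k, B = 9k.
9k - 5k = 44
4k = 44 → k = 44/4 = 11
A = 5×11 = 55, B = 9×11 = 99
= A = 55, B = 99

A = 55, B = 99


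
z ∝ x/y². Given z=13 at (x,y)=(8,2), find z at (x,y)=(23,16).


z = k·x/y²
Solve for k using the known point: k = z·y²/x = 13×4/8 = 52/8 = 6.5000
Now evaluate at x=23, y=16:
z = k × 23 / 256 = (52 × 23) / (8 × 256) = 1196/2048
≈ 0.5840

0.5840


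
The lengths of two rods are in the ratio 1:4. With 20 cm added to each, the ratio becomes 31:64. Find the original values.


Let A = 1k, B = 4k.
(1k + 20) / (4k + 20) = 31/64
Cross-multiply: 64(1k + 20) = 31(4k + 20)
64k + 1280 = 124k + 620
64k - 124k = 620 - 1280
-60k = -660
k = -660/-60 = 11
A = 1×11 = 11, B = 4×11 = 44
= A = 11, B = 44

A = 11, B = 44


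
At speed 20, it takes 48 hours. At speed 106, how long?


Inverse proportion: x × y = constant
k = 20 × 48 = 960
y₂ = k / 106 = 960 / 106
= 9.06

9.06


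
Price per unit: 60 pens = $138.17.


Unit rate = total / quantity
= 138.17 / 60
= $2.30 per unit

$2.30 per unit


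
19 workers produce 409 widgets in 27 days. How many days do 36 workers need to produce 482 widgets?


Days ∝ work / workers, so d₂ = d₁ × (m₁/m₂) × (w₂/w₁)
Workers factor (inverse): 19/36 ≈ 0.5278
Work factor (direct): 482/409 ≈ 1.1785
d₂ = 27 × 19/36 × 482/409 = (27 × 19 × 482) / (36 × 409) = 247266/14724
≈ 16.79 days

16.79 days


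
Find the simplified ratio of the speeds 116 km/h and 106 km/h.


Ratio = 116:106
GCD = 2
Simplified = 58:53
Time ratio (same distance) = 53:58
Speed ratio = 58:53

58:53


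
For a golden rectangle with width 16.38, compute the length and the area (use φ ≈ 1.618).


φ = (1 + √5) / 2 ≈ 1.618
Length = width × φ = 16.38 × 1.618 = 26.50284
≈ 26.50
Area = width × length = 16.38 × 26.50284 = 434.1165192 ≈ 434.12
= Length: 26.50, Area: 434.12

Length: 26.50, Area: 434.12


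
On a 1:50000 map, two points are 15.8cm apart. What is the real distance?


Real distance = map distance × scale
= 15.8cm × 50000
= 790000 cm = 7900.0 m
= 7.900 km

7.900 km


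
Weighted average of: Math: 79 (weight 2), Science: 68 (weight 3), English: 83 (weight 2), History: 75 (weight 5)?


Numerator = 79×2 + 68×3 + 83×2 + 75×5
= 158 + 204 + 166 + 375
= 903
Total weight = 12
Weighted avg = 903/12
= 75.25

75.25


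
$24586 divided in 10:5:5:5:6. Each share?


Total parts = 10 + 5 + 5 + 5 + 6 = 31
Part 1: 24586 × 10/31 = 7930.97
Part 2: 24586 × 5/31 = 3965.48
Part 3: 24586 × 5/31 = 3965.48
Part 4: 24586 × 5/31 = 3965.48
Part 5: 24586 × 6/31 = 4758.58
= Part 1: $7930.97, Part 2: $3965.48, Part 3: $3965.48, Part 4: $3965.48, Part 5: $4758.58

Part 1: $7930.97, Part 2: $3965.48, Part 3: $3965.48, Part 4: $3965.48, Part 5: $4758.58


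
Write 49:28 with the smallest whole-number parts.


GCD(49, 28) = 7
49/7 : 28/7
= 7:4

7:4


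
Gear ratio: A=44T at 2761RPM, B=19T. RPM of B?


Gear ratio = 44:19 = 44:19
RPM_B = RPM_A × (teeth_A / teeth_B)
= 2761 × (44/19)
= 6393.9 RPM

6393.9 RPM


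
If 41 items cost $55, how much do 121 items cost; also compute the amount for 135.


Direct proportion: y/x = constant
k = 55/41 ≈ 1.3415
y at x=121: k × 121 = 55 × 121 / 41 = 6655/41 ≈ 162.32
y at x=135: k × 135 = 55 × 135 / 41 = 7425/41 ≈ 181.10
= 162.32 and 181.10

162.32 and 181.10


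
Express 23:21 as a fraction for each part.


Total parts = 23 + 21 = 44
First part: 23/44 = 23/44
Second part: 21/44 = 21/44
= 23/44 and 21/44

23/44 and 21/44


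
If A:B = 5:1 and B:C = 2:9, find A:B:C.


Match B: multiply A:B by 2 → 10:2
Multiply B:C by 1 → 2:9
Combined: 10:2:9
GCD = 1
= 10:2:9

10:2:9


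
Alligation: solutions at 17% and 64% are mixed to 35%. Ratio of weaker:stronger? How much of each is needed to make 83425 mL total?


Let x parts of 17% mix with y parts of 64%.
17x + 64y = 35(x + y)
17x + 64y = 35x + 35y
x(17 - 35) = y(35 - 64)
x/y = (64 - 35)/(35 - 17) = 29/18
Simplify: 29:18
Total parts = 47; one part = 83425/47 = 1775.00 mL
17% solution: 29×1775.00 = 51475.00 mL
64% solution: 18×1775.00 = 31950.00 mL
= ratio 29:18; 51475.00 mL and 31950.00 mL

ratio 29:18; 51475.00 mL and 31950.00 mL


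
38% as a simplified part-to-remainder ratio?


38% means 38 parts out of 100; remainder = 62
Part : remainder = 38:62
GCD = 2
= 19:31

19:31


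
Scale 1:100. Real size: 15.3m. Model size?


Model size = real / scale
= 15.3 / 100
= 0.1530 m

0.1530 m


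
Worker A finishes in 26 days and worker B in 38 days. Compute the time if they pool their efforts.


Rate of A = 1/26 per day
Rate of B = 1/38 per day
Combined rate = 1/26 + 1/38 = 64/988 ≈ 0.0648 per day
Days = 1 / combined rate = 988/64
≈ 15.44 days

15.44 days


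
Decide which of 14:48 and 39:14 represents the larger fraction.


14/48 = 0.2917
39/14 = 2.7857
0.2917 < 2.7857, so 14:48 is less
= 39:14

39:14


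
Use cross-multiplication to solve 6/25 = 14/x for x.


Cross multiply: 6 × x = 25 × 14
6x = 350
x = 350 / 6
= 58.33

58.33


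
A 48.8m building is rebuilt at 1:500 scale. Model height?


Model size = real / scale
= 48.8 / 500
= 0.0976 m

0.0976 m


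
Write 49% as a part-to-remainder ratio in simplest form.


49% means 49 parts out of 100; remainder = 51
Part : remainder = 49:51
GCD = 1
= 49:51

49:51


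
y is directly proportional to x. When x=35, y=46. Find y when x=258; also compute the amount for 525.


Direct proportion: y/x = constant
k = 46/35 ≈ 1.3143
y at x=258: k × 258 = 46 × 258 / 35 = 11868/35 ≈ 339.09
y at x=525: k × 525 = 46 × 525 / 35 = 24150/35 = 690.00
= 339.09 and 690.00

339.09 and 690.00


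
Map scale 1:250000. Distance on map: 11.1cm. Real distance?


Real distance = map distance × scale
= 11.1cm × 250000
= 2775000 cm = 27750.0 m
= 27.750 km

27.750 km


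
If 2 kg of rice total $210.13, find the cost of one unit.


Unit rate = total / quantity
= 210.13 / 2
= $105.07 per unit

$105.07 per unit


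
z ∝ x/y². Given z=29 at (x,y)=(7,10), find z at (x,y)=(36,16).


z = k·x/y²
Solve for k using the known point: k = z·y²/x = 29×100/7 = 2900/7 ≈ 414.2857
Now evaluate at x=36, y=16:
z = k × 36 / 256 = (2900 × 36) / (7 × 256) = 104400/1792
≈ 58.2589

58.2589


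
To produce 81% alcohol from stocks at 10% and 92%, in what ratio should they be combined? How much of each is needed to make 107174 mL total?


Let x parts of 10% mix with y parts of 92%.
10x + 92y = 81(x + y)
10x + 92y = 81x + 81y
x(10 - 81) = y(81 - 92)
x/y = (92 - 81)/(81 - 10) = 11/71
Simplify: 11:71
Total parts = 82; one part = 107174/82 = 1307.00 mL
10% solution: 11×1307.00 = 14377.00 mL
92% solution: 71×1307.00 = 92797.00 mL
= ratio 11:71; 14377.00 mL and 92797.00 mL

ratio 11:71; 14377.00 mL and 92797.00 mL


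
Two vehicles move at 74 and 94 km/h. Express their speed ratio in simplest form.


Ratio = 74:94
GCD = 2
Simplified = 37:47
Time ratio (same distance) = 47:37
Speed ratio = 37:47

37:47


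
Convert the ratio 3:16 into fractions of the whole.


Total parts = 3 + 16 = 19
First part: 3/19 = 3/19
Second part: 16/19 = 16/19
= 3/19 and 16/19

3/19 and 16/19


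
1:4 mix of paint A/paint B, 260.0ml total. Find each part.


Total parts = 1 + 4 = 5
paint A: 260.0 × 1/5 = 52.0ml
paint B: 260.0 × 4/5 = 208.0ml
= 52.0ml and 208.0ml

52.0ml and 208.0ml


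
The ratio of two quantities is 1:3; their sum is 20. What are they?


Let A = 1k, B = 3k.
1k + 3k = 20
4k = 20 → k = 20/4 = 5
A = 1×5 = 5, B = 3×5 = 15
= A = 5, B = 15

A = 5, B = 15


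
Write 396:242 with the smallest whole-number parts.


GCD(396, 242) = 22
396/22 : 242/22
= 18:11

18:11


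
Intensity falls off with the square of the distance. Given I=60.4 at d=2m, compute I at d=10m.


I₁d₁² = I₂d₂²
I₂ = I₁ × (d₁/d₂)²
= 60.4 × (2/10)²
= 60.4 × 4/100
= 241.6/100
= 2.4160

2.4160


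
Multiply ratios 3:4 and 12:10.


Compound ratio = (3×12) : (4×10)
= 36:40
GCD = 4
= 9:10

9:10


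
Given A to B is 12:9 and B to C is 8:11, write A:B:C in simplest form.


Match B: multiply A:B by 8 → 96:72
Multiply B:C by 9 → 72:99
Combined: 96:72:99
GCD = 3
= 32:24:33

32:24:33


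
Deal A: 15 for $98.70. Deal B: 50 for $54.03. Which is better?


Deal A: $98.70/15 = $6.5800/unit
Deal B: $54.03/50 = $1.0806/unit
B is cheaper per unit
= Deal B

Deal B


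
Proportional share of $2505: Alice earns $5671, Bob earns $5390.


Total income = 5671 + 5390 = $11061
Alice: $2505 × 5671/11061 = $1284.32
Bob: $2505 × 5390/11061 = $1220.68
= Alice: $1284.32, Bob: $1220.68

Alice: $1284.32, Bob: $1220.68


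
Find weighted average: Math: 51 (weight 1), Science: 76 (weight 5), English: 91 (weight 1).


Numerator = 51×1 + 76×5 + 91×1
= 51 + 380 + 91
= 522
Total weight = 7
Weighted avg = 522/7
= 74.57

74.57


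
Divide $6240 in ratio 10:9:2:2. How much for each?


Total parts = 10 + 9 + 2 + 2 = 23
Part 1: 6240 × 10/23 = 2713.04
Part 2: 6240 × 9/23 = 2441.74
Part 3: 6240 × 2/23 = 542.61
Part 4: 6240 × 2/23 = 542.61
= Part 1: $2713.04, Part 2: $2441.74, Part 3: $542.61, Part 4: $542.61

Part 1: $2713.04, Part 2: $2441.74, Part 3: $542.61, Part 4: $542.61


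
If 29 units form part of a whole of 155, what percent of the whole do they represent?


Percentage = (part / whole) × 100
= (29 / 155) × 100
≈ 18.71%

18.71%


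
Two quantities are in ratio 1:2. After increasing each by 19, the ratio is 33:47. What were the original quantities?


Let A = 1k, B = 2k.
(1k + 19) / (2k + 19) = 33/47
Cross-multiply: 47(1k + 19) = 33(2k + 19)
47k + 893 = 66k + 627
47k - 66k = 627 - 893
-19k = -266
k = -266/-19 = 14
A = 1×14 = 14, B = 2×14 = 28
= A = 14, B = 28

A = 14, B = 28


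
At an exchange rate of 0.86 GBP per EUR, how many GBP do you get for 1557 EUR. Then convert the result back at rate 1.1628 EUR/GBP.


Amount × rate = 1557 × 0.86 = 1339.02 GBP
Round-trip: 1339.02 × 1.1628 = 1557.01 EUR
= 1339.02 GBP, then 1557.01 EUR

1339.02 GBP, then 1557.01 EUR


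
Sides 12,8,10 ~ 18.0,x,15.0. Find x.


Scale factor = 18.0/12 = 1.5
Missing side = 8 × 1.5
= 12.0

12.0


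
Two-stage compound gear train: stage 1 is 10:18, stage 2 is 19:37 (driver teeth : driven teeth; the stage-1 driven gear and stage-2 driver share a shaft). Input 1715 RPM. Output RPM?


Stage 1: RPM_B = RPM_A × t_A/t_B = 1715 × 10/18 = 17150/18 ≈ 952.78
B and C share a shaft → RPM_C = RPM_B
Stage 2: RPM_D = RPM_C × t_C/t_D = RPM_A × (t_A×t_C)/(t_B×t_D)
Overall ratio = (10×19)/(18×37) = 190/666
RPM_D = 1715 × 190/666 = 325850/666
≈ 489.26 RPM

489.26 RPM


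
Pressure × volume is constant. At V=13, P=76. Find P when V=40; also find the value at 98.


Inverse proportion: x × y = constant
k = 13 × 76 = 988
At x=40: k/40 = 24.70
At x=98: k/98 = 10.08
= 24.70 and 10.08

24.70 and 10.08


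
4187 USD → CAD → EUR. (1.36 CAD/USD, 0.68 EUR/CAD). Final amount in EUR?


Step 1: 4187 USD × 1.36 = 5694.32 CAD
Step 2: 5694.32 CAD × 0.68 = 3872.14 EUR
Implied rate USD→EUR = 1.36 × 0.68 = 0.9248
= 3872.14 EUR

3872.14 EUR


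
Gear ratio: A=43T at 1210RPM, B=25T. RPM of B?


Gear ratio = 43:25 = 43:25
RPM_B = RPM_A × (teeth_A / teeth_B)
= 1210 × (43/25)
= 2081.2 RPM

2081.2 RPM


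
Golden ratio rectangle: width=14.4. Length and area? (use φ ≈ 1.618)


φ = (1 + √5) / 2 ≈ 1.618
Length = width × φ = 14.4 × 1.618 = 23.2992
≈ 23.30
Area = width × length = 14.4 × 23.2992 = 335.50848 ≈ 335.51
= Length: 23.30, Area: 335.51

Length: 23.30, Area: 335.51


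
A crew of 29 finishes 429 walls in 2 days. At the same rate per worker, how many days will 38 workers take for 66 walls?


Days ∝ work / workers, so d₂ = d₁ × (m₁/m₂) × (w₂/w₁)
Workers factor (inverse): 29/38 ≈ 0.7632
Work factor (direct): 66/429 ≈ 0.1538
d₂ = 2 × 29/38 × 66/429 = (2 × 29 × 66) / (38 × 429) = 3828/16302
≈ 0.23 days

0.23 days


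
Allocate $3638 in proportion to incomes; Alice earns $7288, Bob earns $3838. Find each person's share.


Total income = 7288 + 3838 = $11126
Alice: $3638 × 7288/11126 = $2383.04
Bob: $3638 × 3838/11126 = $1254.96
= Alice: $2383.04, Bob: $1254.96

Alice: $2383.04, Bob: $1254.96


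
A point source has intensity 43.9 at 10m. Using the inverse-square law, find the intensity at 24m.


I₁d₁² = I₂d₂²
I₂ = I₁ × (d₁/d₂)²
= 43.9 × (10/24)²
= 43.9 × 100/576
= 4390/576
≈ 7.6215

7.6215


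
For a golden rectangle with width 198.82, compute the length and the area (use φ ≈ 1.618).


φ = (1 + √5) / 2 ≈ 1.618
Length = width × φ = 198.82 × 1.618 = 321.69076
≈ 321.69
Area = width × length = 198.82 × 321.69076 = 63958.5569032 ≈ 63958.56
= Length: 321.69, Area: 63958.56

Length: 321.69, Area: 63958.56


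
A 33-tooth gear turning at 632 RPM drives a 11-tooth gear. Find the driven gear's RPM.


Gear ratio = 33:11 = 3:1
RPM_B = RPM_A × (teeth_A / teeth_B)
= 632 × (33/11)
= 1896.0 RPM

1896.0 RPM


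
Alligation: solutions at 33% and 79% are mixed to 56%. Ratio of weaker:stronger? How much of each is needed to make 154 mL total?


Let x parts of 33% mix with y parts of 79%.
33x + 79y = 56(x + y)
33x + 79y = 56x + 56y
x(33 - 56) = y(56 - 79)
x/y = (79 - 56)/(56 - 33) = 23/23
Simplify: 1:1
Total parts = 2; one part = 154/2 = 77.00 mL
33% solution: 1×77.00 = 77.00 mL
79% solution: 1×77.00 = 77.00 mL
= ratio 1:1; 77.00 mL and 77.00 mL

ratio 1:1; 77.00 mL and 77.00 mL


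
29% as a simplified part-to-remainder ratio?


29% means 29 parts out of 100; remainder = 71
Part : remainder = 29:71
GCD = 1
= 29:71

29:71


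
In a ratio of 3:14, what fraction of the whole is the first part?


Total parts = 3 + 14 = 17
First part: 3/17 = 3/17
= 3/17

3/17


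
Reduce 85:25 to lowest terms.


GCD(85, 25) = 5
85/5 : 25/5
= 17:5

17:5


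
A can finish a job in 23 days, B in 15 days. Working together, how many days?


Rate of A = 1/23 per day
Rate of B = 1/15 per day
Combined rate = 1/23 + 1/15 = 38/345 ≈ 0.1101 per day
Days = 1 / combined rate = 345/38
≈ 9.08 days

9.08 days


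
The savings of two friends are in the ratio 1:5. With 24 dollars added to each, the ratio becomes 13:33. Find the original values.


Let A = 1k, B = 5k.
(1k + 24) / (5k + 24) = 13/33
Cross-multiply: 33(1k + 24) = 13(5k + 24)
33k + 792 = 65k + 312
33k - 65k = 312 - 792
-32k = -480
k = -480/-32 = 15
A = 1×15 = 15, B = 5×15 = 75
= A = 15, B = 75

A = 15, B = 75


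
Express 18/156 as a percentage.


Percentage = (part / whole) × 100
= (18 / 156) × 100
≈ 11.54%

11.54%


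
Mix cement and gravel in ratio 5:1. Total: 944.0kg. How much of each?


Total parts = 5 + 1 = 6
cement: 944.0 × 5/6 = 786.7kg
gravel: 944.0 × 1/6 = 157.3kg
= 786.7kg and 157.3kg

786.7kg and 157.3kg


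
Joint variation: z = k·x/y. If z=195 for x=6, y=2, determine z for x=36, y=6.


z = k·x/y
Solve for k using the known point: k = z·y/x = 195×2/6 = 390/6 = 65.0000
Now evaluate at x=36, y=6:
z = k × 36 / 6 = (390 × 36) / (6 × 6) = 14040/36
= 390.0000

390.0000


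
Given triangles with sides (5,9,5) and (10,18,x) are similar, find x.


Scale factor = 10/5 = 2
Missing side = 5 × 2
= 10.0

10.0


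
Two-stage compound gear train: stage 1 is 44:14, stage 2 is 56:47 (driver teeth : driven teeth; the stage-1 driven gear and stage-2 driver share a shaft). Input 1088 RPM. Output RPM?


Stage 1: RPM_B = RPM_A × t_A/t_B = 1088 × 44/14 = 47872/14 ≈ 3419.43
B and C share a shaft → RPM_C = RPM_B
Stage 2: RPM_D = RPM_C × t_C/t_D = RPM_A × (t_A×t_C)/(t_B×t_D)
Overall ratio = (44×56)/(14×47) = 2464/658
RPM_D = 1088 × 2464/658 = 2680832/658
≈ 4074.21 RPM

4074.21 RPM


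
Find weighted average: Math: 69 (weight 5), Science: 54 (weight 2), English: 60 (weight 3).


Numerator = 69×5 + 54×2 + 60×3
= 345 + 108 + 180
= 633
Total weight = 10
Weighted avg = 633/10
= 63.30

63.30


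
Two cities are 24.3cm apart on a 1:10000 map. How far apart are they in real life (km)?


Real distance = map distance × scale
= 24.3cm × 10000
= 243000 cm = 2430.0 m
= 2.430 km

2.430 km


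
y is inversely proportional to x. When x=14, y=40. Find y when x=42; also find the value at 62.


Inverse proportion: x × y = constant
k = 14 × 40 = 560
At x=42: k/42 = 13.33
At x=62: k/62 = 9.03
= 13.33 and 9.03

13.33 and 9.03


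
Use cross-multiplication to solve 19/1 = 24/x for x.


Cross multiply: 19 × x = 1 × 24
19x = 24
x = 24 / 19
= 1.26

1.26


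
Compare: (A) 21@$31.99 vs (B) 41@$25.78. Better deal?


Deal A: $31.99/21 = $1.5233/unit
Deal B: $25.78/41 = $0.6288/unit
B is cheaper per unit
= Deal B

Deal B


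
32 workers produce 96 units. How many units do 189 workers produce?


Direct proportion: y/x = constant
k = 96/32 = 3.0000
y₂ = k × 189 = 96 × 189 / 32 = 18144/32
= 567.00

567.00


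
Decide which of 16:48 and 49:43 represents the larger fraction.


16/48 = 0.3333
49/43 = 1.1395
0.3333 < 1.1395, so 16:48 is less
= 49:43

49:43


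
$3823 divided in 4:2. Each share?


Total parts = 4 + 2 = 6
Part 1: 3823 × 4/6 = 2548.67
Part 2: 3823 × 2/6 = 1274.33
= Part 1: $2548.67, Part 2: $1274.33

Part 1: $2548.67, Part 2: $1274.33


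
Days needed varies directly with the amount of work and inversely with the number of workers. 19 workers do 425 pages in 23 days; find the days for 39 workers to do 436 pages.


Days ∝ work / workers, so d₂ = d₁ × (m₁/m₂) × (w₂/w₁)
Workers factor (inverse): 19/39 ≈ 0.4872
Work factor (direct): 436/425 ≈ 1.0259
d₂ = 23 × 19/39 × 436/425 = (23 × 19 × 436) / (39 × 425) = 190532/16575
≈ 11.50 days

11.50 days


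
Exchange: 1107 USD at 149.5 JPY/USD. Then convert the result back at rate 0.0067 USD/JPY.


Amount × rate = 1107 × 149.5 = 165496.50 JPY
Round-trip: 165496.50 × 0.0067 = 1108.83 USD
= 165496.50 JPY, then 1108.83 USD

165496.50 JPY, then 1108.83 USD


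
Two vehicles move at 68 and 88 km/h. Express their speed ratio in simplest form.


Ratio = 68:88
GCD = 4
Simplified = 17:22
Time ratio (same distance) = 22:17
Speed ratio = 17:22

17:22


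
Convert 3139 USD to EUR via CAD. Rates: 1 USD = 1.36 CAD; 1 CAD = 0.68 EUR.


Step 1: 3139 USD × 1.36 = 4269.04 CAD
Step 2: 4269.04 CAD × 0.68 = 2902.95 EUR
Implied rate USD→EUR = 1.36 × 0.68 = 0.9248
= 2902.95 EUR

2902.95 EUR


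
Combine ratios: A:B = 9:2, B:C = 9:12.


Match B: multiply A:B by 9 → 81:18
Multiply B:C by 2 → 18:24
Combined: 81:18:24
GCD = 3
= 27:6:8

27:6:8


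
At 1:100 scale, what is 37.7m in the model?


Model size = real / scale
= 37.7 / 100
= 0.3770 m

0.3770 m


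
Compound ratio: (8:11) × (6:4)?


Compound ratio = (8×6) : (11×4)
= 48:44
GCD = 4
= 12:11

12:11


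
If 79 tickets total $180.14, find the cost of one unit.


Unit rate = total / quantity
= 180.14 / 79
= $2.28 per unit

$2.28 per unit


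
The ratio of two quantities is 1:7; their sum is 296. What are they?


Let A = 1k, B = 7k.
1k + 7k = 296
8k = 296 → k = 296/8 = 37
A = 1×37 = 37, B = 7×37 = 259
= A = 37, B = 259

A = 37, B = 259


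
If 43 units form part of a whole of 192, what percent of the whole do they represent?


Percentage = (part / whole) × 100
= (43 / 192) × 100
≈ 22.40%

22.40%


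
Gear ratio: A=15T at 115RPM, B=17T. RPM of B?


Gear ratio = 15:17 = 15:17
RPM_B = RPM_A × (teeth_A / teeth_B)
= 115 × (15/17)
= 101.5 RPM

101.5 RPM


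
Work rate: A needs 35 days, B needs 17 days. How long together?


Rate of A = 1/35 per day
Rate of B = 1/17 per day
Combined rate = 1/35 + 1/17 = 52/595 ≈ 0.0874 per day
Days = 1 / combined rate = 595/52
≈ 11.44 days

11.44 days


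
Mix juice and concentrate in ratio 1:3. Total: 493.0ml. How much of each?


Total parts = 1 + 3 = 4
juice: 493.0 × 1/4 = 123.3ml
concentrate: 493.0 × 3/4 = 369.8ml
= 123.3ml and 369.8ml

123.3ml and 369.8ml


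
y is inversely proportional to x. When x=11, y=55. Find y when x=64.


Inverse proportion: x × y = constant
k = 11 × 55 = 605
y₂ = k / 64 = 605 / 64
= 9.45

9.45


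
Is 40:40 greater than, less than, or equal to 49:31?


40/40 = 1.0000
49/31 = 1.5806
1.0000 < 1.5806, so 40:40 is less
= less than

less than


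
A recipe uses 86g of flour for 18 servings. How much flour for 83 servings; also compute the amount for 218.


Direct proportion: y/x = constant
k = 86/18 ≈ 4.7778
y at x=83: k × 83 = 86 × 83 / 18 = 7138/18 ≈ 396.56
y at x=218: k × 218 = 86 × 218 / 18 = 18748/18 ≈ 1041.56
= 396.56 and 1041.56

396.56 and 1041.56


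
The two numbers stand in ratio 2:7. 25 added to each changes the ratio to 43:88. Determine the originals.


Let A = 2k, B = 7k.
(2k + 25) / (7k + 25) = 43/88
Cross-multiply: 88(2k + 25) = 43(7k + 25)
176k + 2200 = 301k + 1075
176k - 301k = 1075 - 2200
-125k = -1125
k = -1125/-125 = 9
A = 2×9 = 18, B = 7×9 = 63
= A = 18, B = 63

A = 18, B = 63


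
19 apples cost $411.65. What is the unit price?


Unit rate = total / quantity
= 411.65 / 19
= $21.67 per unit

$21.67 per unit


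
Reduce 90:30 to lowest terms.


GCD(90, 30) = 30
90/30 : 30/30
= 3:1

3:1


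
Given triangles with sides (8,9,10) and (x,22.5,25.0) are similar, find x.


Scale factor = 22.5/9 = 2.5
Missing side = 8 × 2.5
= 20.0

20.0


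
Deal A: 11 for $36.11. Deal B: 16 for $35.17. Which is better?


Deal A: $36.11/11 = $3.2827/unit
Deal B: $35.17/16 = $2.1981/unit
B is cheaper per unit
= Deal B

Deal B


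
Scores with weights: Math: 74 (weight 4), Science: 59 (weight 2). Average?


Numerator = 74×4 + 59×2
= 296 + 118
= 414
Total weight = 6
Weighted avg = 414/6
= 69.00

69.00


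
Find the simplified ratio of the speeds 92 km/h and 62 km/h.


Ratio = 92:62
GCD = 2
Simplified = 46:31
Time ratio (same distance) = 31:46
Speed ratio = 46:31

46:31


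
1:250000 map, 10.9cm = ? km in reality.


Real distance = map distance × scale
= 10.9cm × 250000
= 2725000 cm = 27250.0 m
= 27.250 km

27.250 km
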